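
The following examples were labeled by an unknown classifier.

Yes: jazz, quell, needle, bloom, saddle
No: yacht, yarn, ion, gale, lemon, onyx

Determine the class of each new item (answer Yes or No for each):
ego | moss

No, Yes

The distinguishing property — has a double letter — holds for all the 'Yes' cases and none of the 'No' cases.
ego — no doubled letter, hence No. moss — 'ss' doubled, hence Yes.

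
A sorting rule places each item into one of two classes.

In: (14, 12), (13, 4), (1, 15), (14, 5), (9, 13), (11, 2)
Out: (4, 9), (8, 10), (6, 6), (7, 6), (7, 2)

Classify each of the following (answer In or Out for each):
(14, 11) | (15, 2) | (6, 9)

Every 'In' example satisfies: max ≥ 11. None of the 'Out' examples do.
(14, 11): max 14 — matches, so In. (15, 2): max 15 — matches, so In. (6, 9): max 9 — does not satisfy this, so Out.

In, In, Out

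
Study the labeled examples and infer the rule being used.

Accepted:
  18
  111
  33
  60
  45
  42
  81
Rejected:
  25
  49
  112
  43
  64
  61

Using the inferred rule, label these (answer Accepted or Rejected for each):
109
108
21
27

Rejected, Accepted, Accepted, Accepted

'Accepted' ⟺ multiple of 3.
109 — 109 = 3·36 + 1, hence Rejected.
108 — 108 = 3·36, hence Accepted.
21 — 21 = 3·7, hence Accepted.
27 — 27 = 3·9, hence Accepted.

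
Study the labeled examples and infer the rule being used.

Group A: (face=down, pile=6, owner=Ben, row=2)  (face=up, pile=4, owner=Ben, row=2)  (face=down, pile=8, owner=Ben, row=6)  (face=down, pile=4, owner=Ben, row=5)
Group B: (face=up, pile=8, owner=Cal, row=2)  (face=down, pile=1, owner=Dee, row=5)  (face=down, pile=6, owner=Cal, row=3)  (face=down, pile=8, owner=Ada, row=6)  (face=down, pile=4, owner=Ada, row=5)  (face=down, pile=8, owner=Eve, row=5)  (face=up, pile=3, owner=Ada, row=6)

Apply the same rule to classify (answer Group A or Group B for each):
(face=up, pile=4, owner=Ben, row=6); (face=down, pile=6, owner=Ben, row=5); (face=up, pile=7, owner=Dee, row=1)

Group A, Group A, Group B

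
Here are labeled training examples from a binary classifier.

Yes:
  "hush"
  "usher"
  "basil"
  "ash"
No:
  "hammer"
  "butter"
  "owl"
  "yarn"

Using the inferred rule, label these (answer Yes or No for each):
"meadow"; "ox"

No, No

The simplest hypothesis consistent with all the labels is: contains 's'.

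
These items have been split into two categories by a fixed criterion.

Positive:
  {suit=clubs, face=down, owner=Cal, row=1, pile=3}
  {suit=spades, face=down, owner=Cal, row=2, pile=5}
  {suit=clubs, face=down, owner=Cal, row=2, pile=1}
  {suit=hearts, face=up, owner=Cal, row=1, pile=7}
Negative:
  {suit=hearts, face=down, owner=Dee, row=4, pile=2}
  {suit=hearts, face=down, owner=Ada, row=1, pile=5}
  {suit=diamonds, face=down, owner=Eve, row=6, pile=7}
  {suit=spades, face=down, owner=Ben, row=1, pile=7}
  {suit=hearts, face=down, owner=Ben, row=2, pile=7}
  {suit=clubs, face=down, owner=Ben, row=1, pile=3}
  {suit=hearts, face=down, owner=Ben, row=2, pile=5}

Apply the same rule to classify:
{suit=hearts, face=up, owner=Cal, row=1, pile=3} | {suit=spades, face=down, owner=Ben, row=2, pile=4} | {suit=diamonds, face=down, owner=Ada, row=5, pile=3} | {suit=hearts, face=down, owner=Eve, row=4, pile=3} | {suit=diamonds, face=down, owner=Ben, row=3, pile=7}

Positive, Negative, Negative, Negative, Negative

Looking at the examples, the only property every 'Positive' case has and every 'Negative' case lacks is: owner is Cal.
{suit=hearts, face=up, owner=Cal, row=1, pile=3}: Positive (owner is Cal).
{suit=spades, face=down, owner=Ben, row=2, pile=4}: Negative (owner is Ben).
{suit=diamonds, face=down, owner=Ada, row=5, pile=3}: Negative (owner is Ada).
{suit=hearts, face=down, owner=Eve, row=4, pile=3}: Negative (owner is Eve).
{suit=diamonds, face=down, owner=Ben, row=3, pile=7}: Negative (owner is Ben).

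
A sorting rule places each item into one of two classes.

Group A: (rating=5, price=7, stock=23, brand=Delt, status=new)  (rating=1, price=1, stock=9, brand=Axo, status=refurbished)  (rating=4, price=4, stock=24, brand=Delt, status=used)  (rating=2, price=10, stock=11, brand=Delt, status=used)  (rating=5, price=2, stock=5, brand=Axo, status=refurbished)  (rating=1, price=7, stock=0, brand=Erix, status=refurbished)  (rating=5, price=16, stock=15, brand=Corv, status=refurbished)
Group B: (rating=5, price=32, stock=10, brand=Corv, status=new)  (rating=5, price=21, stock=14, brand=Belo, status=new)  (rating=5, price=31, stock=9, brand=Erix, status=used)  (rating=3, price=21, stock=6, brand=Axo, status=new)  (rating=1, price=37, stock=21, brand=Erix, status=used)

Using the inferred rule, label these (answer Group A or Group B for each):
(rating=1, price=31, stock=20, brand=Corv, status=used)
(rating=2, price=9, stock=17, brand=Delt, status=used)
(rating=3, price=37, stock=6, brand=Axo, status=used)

Group B, Group A, Group B

The classifier is using: price ≤ 16.
(rating=1, price=31, stock=20, brand=Corv, status=used) → price = 31 → Group B. (rating=2, price=9, stock=17, brand=Delt, status=used) → price = 9 → Group A. (rating=3, price=37, stock=6, brand=Axo, status=used) → price = 37 → Group B.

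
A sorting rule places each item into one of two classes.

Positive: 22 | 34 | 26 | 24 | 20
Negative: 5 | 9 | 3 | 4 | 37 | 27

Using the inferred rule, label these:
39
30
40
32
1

Negative, Positive, Positive, Positive, Negative

A rule that fits every label: even AND at least 5 — true of each 'Positive' example, false of each 'Negative' one.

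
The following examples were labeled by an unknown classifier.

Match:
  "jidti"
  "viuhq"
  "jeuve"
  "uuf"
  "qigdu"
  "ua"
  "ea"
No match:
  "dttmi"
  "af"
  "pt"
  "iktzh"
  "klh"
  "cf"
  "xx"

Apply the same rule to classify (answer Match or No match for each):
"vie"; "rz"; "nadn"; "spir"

The rule appears to be: has ≥ 2 vowels.

Match, No match, No match, No match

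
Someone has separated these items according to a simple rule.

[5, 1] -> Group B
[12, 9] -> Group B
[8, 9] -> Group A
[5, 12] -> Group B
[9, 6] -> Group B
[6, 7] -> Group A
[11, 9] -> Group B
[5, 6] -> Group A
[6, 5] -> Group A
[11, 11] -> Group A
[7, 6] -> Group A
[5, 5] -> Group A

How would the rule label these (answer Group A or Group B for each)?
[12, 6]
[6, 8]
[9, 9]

A rule that fits every label: |first − second| ≤ 1 — true of each 'Group A' example, false of each 'Group B' one.
[12, 6]: |12−6| = 6 — lacks this property, so Group B.
[6, 8]: |6−8| = 2 — lacks this property, so Group B.
[9, 9]: |9−9| = 0 — passes, so Group A.

Group B, Group B, Group A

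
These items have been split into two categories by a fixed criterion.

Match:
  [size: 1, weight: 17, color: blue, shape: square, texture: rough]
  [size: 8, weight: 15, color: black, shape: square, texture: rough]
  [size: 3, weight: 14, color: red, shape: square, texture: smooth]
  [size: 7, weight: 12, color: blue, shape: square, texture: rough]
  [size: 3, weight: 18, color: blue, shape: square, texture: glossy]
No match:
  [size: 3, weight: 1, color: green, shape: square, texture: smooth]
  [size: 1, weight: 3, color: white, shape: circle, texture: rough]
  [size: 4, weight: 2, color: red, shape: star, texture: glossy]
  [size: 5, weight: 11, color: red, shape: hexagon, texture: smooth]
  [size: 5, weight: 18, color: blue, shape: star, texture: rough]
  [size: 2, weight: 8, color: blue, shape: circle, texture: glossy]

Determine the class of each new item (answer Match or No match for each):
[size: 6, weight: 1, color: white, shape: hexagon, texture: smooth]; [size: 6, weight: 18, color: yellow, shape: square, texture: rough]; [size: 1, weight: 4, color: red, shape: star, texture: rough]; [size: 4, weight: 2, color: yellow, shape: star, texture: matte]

The rule appears to be: shape is square AND weight ≥ 2.
[size: 6, weight: 1, color: white, shape: hexagon, texture: smooth] — shape is hexagon, weight = 1, hence No match. [size: 6, weight: 18, color: yellow, shape: square, texture: rough] — shape is square, weight = 18, hence Match. [size: 1, weight: 4, color: red, shape: star, texture: rough] — shape is star, weight = 4, hence No match. [size: 4, weight: 2, color: yellow, shape: star, texture: matte] — shape is star, weight = 2, hence No match.

No match, Match, No match, No match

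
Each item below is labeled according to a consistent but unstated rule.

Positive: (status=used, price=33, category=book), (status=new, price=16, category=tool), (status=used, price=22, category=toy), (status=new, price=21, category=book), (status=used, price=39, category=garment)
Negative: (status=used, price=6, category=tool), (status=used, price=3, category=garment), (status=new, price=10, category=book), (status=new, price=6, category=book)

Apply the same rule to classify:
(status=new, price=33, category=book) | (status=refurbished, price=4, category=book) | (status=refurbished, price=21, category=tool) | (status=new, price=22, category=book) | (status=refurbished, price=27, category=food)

The distinguishing property — price ≥ 16 — holds for all the 'Positive' cases and none of the 'Negative' cases.
(status=new, price=33, category=book) → price = 33 → Positive. (status=refurbished, price=4, category=book) → price = 4 → Negative. (status=refurbished, price=21, category=tool) → price = 21 → Positive. (status=new, price=22, category=book) → price = 22 → Positive. (status=refurbished, price=27, category=food) → price = 27 → Positive.

Positive, Negative, Positive, Positive, Positive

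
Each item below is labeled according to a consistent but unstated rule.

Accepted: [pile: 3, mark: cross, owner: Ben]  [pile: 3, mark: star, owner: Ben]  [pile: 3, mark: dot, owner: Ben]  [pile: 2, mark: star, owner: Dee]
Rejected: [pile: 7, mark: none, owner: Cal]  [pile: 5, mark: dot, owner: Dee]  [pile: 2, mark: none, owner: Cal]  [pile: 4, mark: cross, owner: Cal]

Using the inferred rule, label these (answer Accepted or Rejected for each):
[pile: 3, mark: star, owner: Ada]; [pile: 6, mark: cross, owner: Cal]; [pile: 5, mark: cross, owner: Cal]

The distinguishing property — mark is star OR owner is Ben — holds for all the 'Accepted' cases and none of the 'Rejected' cases.
Accepted: [pile: 3, mark: star, owner: Ada], since mark is star, owner is Ada.
Rejected: [pile: 6, mark: cross, owner: Cal], since mark is cross, owner is Cal.
Rejected: [pile: 5, mark: cross, owner: Cal], since mark is cross, owner is Cal.

Accepted, Rejected, Rejected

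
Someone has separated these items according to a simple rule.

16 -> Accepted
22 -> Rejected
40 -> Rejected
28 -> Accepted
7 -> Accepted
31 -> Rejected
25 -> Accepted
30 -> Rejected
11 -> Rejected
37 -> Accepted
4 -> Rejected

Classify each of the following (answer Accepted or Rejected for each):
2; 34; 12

Rejected, Accepted, Rejected

Every 'Accepted' example satisfies: digit sum ≥ 5. None of the 'Rejected' examples do.
2 — digit sum 2, hence Rejected. 34 — digit sum 3+4 = 7, hence Accepted. 12 — digit sum 1+2 = 3, hence Rejected.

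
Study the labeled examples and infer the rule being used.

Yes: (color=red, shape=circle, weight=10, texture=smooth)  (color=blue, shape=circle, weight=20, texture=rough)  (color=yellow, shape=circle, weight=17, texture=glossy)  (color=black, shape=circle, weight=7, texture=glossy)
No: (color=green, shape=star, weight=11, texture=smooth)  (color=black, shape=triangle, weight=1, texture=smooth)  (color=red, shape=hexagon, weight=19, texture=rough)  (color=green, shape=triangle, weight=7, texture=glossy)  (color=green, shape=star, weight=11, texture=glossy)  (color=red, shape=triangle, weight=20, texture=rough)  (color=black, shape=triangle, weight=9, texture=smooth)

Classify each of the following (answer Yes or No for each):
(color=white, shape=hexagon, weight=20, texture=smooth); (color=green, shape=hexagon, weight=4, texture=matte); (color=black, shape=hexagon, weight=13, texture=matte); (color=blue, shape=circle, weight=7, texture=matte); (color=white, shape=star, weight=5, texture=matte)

Checking candidate rules against both groups, what survives is: shape is circle.
(color=white, shape=hexagon, weight=20, texture=smooth): shape is hexagon, fails this test → No.
(color=green, shape=hexagon, weight=4, texture=matte): shape is hexagon, fails this test → No.
(color=black, shape=hexagon, weight=13, texture=matte): shape is hexagon, fails this test → No.
(color=blue, shape=circle, weight=7, texture=matte): shape is circle, passes → Yes.
(color=white, shape=star, weight=5, texture=matte): shape is star, fails this test → No.

No, No, No, Yes, No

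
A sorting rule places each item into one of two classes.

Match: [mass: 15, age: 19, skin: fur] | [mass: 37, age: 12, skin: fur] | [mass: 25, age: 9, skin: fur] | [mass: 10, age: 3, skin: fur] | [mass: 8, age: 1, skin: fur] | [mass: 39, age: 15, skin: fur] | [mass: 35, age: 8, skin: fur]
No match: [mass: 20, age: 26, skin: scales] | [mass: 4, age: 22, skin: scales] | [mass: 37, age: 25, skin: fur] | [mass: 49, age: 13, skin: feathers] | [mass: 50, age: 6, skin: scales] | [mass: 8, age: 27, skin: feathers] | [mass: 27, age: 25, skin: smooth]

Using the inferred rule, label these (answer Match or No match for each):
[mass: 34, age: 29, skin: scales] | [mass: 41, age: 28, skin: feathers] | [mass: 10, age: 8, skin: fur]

No match, No match, Match

All 'Match' examples share one property — skin is fur AND age ≤ 19 — and every 'No match' example lacks it.
[mass: 34, age: 29, skin: scales]: No match (skin is scales, age = 29).
[mass: 41, age: 28, skin: feathers]: No match (skin is feathers, age = 28).
[mass: 10, age: 8, skin: fur]: Match (skin is fur, age = 8).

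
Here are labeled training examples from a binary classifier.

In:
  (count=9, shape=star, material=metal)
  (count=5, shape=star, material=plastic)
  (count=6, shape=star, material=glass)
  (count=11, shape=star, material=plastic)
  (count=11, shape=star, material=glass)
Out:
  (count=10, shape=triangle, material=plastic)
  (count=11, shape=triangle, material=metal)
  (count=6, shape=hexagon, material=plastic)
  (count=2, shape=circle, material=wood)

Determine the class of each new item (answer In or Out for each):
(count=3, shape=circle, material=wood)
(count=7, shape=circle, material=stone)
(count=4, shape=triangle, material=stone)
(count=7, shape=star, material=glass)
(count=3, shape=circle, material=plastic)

Out, Out, Out, In, Out

The classifier is using: shape is star.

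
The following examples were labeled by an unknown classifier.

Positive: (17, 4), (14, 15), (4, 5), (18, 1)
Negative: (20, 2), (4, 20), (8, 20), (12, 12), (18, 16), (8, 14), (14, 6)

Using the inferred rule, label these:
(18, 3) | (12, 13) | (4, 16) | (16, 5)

The classifier is using: sum is odd.
(18, 3) → 18+3 = 21 → Positive. (12, 13) → 12+13 = 25 → Positive. (4, 16) → 4+16 = 20 → Negative. (16, 5) → 16+5 = 21 → Positive.

Positive, Positive, Negative, Positive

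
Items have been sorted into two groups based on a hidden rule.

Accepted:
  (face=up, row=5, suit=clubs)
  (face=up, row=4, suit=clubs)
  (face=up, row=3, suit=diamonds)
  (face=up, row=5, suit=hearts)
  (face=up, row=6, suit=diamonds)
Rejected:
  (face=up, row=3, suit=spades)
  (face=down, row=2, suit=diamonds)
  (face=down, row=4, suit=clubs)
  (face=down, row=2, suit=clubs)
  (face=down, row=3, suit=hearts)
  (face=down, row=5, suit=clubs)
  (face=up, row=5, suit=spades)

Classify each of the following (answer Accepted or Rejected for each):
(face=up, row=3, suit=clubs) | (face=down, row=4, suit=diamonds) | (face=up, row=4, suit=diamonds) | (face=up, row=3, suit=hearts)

Accepted, Rejected, Accepted, Accepted

One predicate separates the groups cleanly: face is up AND suit is not spades.
(face=up, row=3, suit=clubs) → face is up, suit is clubs → Accepted. (face=down, row=4, suit=diamonds) → face is down, suit is diamonds → Rejected. (face=up, row=4, suit=diamonds) → face is up, suit is diamonds → Accepted. (face=up, row=3, suit=hearts) → face is up, suit is hearts → Accepted.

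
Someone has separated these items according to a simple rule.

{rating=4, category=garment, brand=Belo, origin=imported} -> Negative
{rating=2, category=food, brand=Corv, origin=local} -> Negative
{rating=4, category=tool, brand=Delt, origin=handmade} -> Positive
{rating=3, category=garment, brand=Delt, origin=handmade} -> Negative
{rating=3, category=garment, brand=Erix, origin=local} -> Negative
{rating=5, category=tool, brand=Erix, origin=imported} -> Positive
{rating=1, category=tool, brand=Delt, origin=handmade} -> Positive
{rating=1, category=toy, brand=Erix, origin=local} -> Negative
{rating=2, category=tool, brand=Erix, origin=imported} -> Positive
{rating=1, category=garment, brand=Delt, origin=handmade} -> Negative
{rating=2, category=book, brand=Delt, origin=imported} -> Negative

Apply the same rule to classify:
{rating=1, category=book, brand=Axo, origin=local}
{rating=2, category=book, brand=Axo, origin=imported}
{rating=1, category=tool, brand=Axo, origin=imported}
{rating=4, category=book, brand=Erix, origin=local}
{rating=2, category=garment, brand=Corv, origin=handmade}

Negative, Negative, Positive, Negative, Negative

The simplest hypothesis consistent with all the labels is: category is tool.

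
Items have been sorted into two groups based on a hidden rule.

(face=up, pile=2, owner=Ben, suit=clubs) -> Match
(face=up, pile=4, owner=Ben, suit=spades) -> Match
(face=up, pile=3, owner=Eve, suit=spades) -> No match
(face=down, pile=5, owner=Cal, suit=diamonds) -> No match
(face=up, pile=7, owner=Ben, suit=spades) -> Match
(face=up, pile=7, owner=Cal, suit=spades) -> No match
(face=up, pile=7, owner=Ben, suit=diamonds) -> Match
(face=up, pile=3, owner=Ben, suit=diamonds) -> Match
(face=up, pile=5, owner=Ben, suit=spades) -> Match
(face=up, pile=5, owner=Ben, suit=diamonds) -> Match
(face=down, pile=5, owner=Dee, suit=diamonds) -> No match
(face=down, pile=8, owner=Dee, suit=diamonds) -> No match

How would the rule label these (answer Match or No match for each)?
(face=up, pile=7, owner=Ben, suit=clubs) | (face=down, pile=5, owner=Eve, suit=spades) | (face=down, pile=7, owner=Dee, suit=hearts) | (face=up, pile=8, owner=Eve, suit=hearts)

Match, No match, No match, No match

The simplest hypothesis consistent with all the labels is: owner is Ben.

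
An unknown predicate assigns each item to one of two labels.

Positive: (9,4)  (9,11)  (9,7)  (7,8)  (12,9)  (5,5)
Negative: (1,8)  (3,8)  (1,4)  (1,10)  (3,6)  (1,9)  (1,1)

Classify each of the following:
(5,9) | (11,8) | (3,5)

One predicate separates the groups cleanly: first ≥ 4.

Positive, Positive, Negative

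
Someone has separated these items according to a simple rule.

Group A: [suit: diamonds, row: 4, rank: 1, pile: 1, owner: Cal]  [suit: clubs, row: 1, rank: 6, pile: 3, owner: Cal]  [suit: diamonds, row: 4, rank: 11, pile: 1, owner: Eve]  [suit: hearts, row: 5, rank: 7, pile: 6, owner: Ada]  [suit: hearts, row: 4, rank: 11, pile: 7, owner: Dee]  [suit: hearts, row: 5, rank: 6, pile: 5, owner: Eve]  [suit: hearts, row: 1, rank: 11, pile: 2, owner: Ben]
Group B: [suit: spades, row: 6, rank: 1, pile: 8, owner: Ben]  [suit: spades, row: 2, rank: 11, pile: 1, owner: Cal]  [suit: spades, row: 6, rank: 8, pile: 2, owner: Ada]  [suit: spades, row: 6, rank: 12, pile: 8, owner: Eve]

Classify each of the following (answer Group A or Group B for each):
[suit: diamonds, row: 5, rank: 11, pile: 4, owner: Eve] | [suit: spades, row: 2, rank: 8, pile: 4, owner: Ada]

The common property of the 'Group A' items is: suit is not spades. No 'Group B' item has it.

Group A, Group B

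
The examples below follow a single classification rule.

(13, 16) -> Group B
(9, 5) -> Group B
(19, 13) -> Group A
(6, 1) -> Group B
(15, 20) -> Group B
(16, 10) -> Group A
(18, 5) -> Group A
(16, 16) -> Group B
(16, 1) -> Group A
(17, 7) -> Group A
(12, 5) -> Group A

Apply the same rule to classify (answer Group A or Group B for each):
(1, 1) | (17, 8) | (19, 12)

Group B, Group A, Group A

Every 'Group A' example satisfies: first > second AND sum ≥ 17. None of the 'Group B' examples do.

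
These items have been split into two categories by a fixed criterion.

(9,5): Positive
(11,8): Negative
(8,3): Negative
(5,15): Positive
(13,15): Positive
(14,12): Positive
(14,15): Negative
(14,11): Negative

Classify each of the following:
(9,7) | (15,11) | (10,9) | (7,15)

All 'Positive' examples share one property — sum is even — and every 'Negative' example lacks it.
(9,7): 9+7 = 16, checks out → Positive.
(15,11): 15+11 = 26, checks out → Positive.
(10,9): 10+9 = 19, does not pass → Negative.
(7,15): 7+15 = 22, checks out → Positive.

Positive, Positive, Negative, Positive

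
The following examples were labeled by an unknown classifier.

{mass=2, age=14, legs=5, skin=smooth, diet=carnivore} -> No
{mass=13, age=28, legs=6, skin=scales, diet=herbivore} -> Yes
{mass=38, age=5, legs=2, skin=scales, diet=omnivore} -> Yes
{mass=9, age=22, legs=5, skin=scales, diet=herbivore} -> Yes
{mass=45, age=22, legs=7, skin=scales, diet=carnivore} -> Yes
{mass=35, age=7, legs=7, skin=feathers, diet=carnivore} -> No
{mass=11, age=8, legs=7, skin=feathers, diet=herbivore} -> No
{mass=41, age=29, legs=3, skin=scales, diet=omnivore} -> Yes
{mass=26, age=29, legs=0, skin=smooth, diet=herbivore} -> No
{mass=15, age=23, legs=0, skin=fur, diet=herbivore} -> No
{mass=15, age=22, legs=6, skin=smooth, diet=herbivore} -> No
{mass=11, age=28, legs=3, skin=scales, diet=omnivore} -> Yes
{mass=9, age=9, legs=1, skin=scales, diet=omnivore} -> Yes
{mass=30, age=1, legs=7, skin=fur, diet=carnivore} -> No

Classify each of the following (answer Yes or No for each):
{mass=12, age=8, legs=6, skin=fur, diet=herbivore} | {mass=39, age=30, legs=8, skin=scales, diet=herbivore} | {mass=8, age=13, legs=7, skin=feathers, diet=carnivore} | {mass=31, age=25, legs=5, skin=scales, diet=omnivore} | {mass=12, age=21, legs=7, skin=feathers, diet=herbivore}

Checking candidate rules against both groups, what survives is: skin is scales.

No, Yes, No, Yes, No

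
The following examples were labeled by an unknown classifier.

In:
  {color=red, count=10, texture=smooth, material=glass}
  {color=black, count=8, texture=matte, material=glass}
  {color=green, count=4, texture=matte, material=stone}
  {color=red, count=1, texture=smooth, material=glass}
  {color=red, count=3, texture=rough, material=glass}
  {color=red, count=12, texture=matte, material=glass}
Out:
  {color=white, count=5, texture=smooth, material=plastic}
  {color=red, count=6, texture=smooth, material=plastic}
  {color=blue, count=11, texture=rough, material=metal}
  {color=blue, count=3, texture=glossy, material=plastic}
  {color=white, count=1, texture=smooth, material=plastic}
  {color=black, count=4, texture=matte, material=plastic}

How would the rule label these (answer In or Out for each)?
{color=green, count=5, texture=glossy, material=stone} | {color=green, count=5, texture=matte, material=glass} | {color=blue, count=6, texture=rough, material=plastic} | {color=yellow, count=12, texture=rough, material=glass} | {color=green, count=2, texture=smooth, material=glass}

The pattern is that an item is 'In' exactly when: material is glass OR color is green.
{color=green, count=5, texture=glossy, material=stone}: material is stone, color is green, passes → In.
{color=green, count=5, texture=matte, material=glass}: material is glass, color is green, passes → In.
{color=blue, count=6, texture=rough, material=plastic}: material is plastic, color is blue, does not pass → Out.
{color=yellow, count=12, texture=rough, material=glass}: material is glass, color is yellow, passes → In.
{color=green, count=2, texture=smooth, material=glass}: material is glass, color is green, passes → In.

In, In, Out, In, In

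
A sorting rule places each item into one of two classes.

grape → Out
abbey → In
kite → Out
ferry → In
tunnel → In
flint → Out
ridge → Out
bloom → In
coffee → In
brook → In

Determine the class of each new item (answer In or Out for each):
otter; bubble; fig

In, In, Out

The simplest hypothesis consistent with all the labels is: has a double letter.
otter — 'tt' doubled, hence In. bubble — 'bb' doubled, hence In. fig — no doubled letter, hence Out.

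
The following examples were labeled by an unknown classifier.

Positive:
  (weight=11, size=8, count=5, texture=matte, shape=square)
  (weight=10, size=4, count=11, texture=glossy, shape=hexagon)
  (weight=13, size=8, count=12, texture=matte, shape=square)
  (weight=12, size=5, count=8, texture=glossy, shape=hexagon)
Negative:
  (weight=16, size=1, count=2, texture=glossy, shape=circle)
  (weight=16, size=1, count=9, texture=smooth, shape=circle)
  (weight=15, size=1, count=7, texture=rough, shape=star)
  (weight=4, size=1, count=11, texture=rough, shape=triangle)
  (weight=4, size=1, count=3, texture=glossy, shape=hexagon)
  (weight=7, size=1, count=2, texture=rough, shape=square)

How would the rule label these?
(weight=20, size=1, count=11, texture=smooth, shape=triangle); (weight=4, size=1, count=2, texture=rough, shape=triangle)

Every 'Positive' example satisfies: size ≥ 4. None of the 'Negative' examples do.
(weight=20, size=1, count=11, texture=smooth, shape=triangle) → size = 1 → Negative.
(weight=4, size=1, count=2, texture=rough, shape=triangle) → size = 1 → Negative.

Negative, Negative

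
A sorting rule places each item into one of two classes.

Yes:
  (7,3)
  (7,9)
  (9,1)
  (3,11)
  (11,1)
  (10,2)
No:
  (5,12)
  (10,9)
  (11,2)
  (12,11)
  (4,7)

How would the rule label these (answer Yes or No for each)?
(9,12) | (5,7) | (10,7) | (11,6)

No, Yes, No, No

The pattern is that an item is 'Yes' exactly when: sum is even.
(9,12): 9+12 = 21 — fails the rule, so No. (5,7): 5+7 = 12 — checks out, so Yes. (10,7): 10+7 = 17 — fails the rule, so No. (11,6): 11+6 = 17 — fails the rule, so No.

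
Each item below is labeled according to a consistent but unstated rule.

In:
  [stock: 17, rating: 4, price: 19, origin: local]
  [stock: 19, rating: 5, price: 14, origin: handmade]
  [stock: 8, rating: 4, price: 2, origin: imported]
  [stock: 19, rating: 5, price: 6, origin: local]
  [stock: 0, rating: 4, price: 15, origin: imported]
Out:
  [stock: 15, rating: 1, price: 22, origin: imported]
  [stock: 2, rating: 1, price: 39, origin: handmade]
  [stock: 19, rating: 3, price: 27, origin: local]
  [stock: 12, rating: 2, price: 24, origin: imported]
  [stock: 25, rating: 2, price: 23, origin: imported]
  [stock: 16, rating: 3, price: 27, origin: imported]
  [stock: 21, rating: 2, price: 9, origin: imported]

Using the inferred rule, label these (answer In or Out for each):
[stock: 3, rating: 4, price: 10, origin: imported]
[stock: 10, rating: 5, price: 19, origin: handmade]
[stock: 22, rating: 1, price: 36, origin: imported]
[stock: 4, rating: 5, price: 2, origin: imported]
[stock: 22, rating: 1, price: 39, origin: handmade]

Rule: rating ≥ 4. This holds for each 'In' example and fails for each 'Out' one.
[stock: 3, rating: 4, price: 10, origin: imported]: In (rating = 4). [stock: 10, rating: 5, price: 19, origin: handmade]: In (rating = 5). [stock: 22, rating: 1, price: 36, origin: imported]: Out (rating = 1). [stock: 4, rating: 5, price: 2, origin: imported]: In (rating = 5). [stock: 22, rating: 1, price: 39, origin: handmade]: Out (rating = 1).

In, In, Out, In, Out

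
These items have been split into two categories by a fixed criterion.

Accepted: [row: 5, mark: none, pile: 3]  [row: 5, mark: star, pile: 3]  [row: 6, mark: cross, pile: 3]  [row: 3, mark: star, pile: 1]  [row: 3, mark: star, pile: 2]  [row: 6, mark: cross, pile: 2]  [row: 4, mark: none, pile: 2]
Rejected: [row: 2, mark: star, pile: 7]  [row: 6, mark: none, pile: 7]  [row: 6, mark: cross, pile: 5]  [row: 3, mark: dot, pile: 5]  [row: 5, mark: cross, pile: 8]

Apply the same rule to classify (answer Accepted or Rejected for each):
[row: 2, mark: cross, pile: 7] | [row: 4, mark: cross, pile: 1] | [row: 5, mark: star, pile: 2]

Rejected, Accepted, Accepted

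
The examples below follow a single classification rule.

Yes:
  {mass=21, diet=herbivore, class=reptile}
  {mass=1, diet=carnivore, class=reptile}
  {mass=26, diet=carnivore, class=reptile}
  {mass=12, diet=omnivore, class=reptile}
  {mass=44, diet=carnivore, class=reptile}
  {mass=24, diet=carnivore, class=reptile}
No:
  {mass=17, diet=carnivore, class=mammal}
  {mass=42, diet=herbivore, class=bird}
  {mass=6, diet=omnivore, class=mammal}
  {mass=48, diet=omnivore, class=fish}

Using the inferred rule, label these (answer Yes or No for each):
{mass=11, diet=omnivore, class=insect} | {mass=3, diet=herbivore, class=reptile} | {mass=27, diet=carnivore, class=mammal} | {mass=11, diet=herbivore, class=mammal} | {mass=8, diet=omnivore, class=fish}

No, Yes, No, No, No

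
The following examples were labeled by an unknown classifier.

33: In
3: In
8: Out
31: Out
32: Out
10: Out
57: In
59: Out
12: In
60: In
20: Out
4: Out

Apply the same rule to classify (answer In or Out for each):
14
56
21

Out, Out, In

All 'In' examples share one property — multiple of 3 — and every 'Out' example lacks it.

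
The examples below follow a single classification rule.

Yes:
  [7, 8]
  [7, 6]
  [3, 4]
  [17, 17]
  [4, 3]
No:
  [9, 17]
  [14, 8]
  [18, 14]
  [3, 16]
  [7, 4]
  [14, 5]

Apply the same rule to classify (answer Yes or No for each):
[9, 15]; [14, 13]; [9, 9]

The distinguishing property — |first − second| ≤ 1 — holds for all the 'Yes' cases and none of the 'No' cases.

No, Yes, Yes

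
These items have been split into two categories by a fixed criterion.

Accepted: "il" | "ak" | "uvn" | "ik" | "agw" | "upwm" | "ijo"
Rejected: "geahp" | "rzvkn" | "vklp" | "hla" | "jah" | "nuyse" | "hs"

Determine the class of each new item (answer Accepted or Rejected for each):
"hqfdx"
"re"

Rejected, Rejected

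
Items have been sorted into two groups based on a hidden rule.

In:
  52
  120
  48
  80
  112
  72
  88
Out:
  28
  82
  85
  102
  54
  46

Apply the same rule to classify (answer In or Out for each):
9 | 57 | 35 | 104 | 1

A rule that fits every label: multiple of 4 AND at least 46 — true of each 'In' example, false of each 'Out' one.
9: 9 = 4·2 + 1, 9 < 46, does not pass → Out.
57: 57 = 4·14 + 1, 57 ≥ 46, does not pass → Out.
35: 35 = 4·8 + 3, 35 < 46, does not pass → Out.
104: 104 = 4·26, 104 ≥ 46, meets the rule → In.
1: 1 = 4·0 + 1, 1 < 46, does not pass → Out.

Out, Out, Out, In, Out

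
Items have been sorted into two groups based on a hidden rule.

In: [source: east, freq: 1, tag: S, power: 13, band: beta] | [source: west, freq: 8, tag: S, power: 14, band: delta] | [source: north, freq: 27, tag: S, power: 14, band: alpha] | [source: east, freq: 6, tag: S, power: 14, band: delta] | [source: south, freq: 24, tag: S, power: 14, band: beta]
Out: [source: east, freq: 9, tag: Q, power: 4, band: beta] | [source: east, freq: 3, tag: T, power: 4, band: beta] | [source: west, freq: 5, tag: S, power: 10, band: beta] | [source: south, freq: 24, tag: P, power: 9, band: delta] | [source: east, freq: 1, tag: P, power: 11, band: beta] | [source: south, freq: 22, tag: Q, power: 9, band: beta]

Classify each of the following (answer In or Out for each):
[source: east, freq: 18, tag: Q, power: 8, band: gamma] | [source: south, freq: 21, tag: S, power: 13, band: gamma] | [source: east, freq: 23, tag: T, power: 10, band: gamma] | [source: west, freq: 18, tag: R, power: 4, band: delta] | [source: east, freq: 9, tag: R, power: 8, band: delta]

Out, In, Out, Out, Out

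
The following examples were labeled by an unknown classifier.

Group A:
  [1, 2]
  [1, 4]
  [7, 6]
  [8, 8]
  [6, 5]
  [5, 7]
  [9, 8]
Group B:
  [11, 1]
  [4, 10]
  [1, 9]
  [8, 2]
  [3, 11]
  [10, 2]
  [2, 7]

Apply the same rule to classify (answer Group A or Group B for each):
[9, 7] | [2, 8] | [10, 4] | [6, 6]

The simplest hypothesis consistent with all the labels is: |first − second| ≤ 3.
[9, 7]: Group A (|9−7| = 2). [2, 8]: Group B (|2−8| = 6). [10, 4]: Group B (|10−4| = 6). [6, 6]: Group A (|6−6| = 0).

Group A, Group B, Group B, Group A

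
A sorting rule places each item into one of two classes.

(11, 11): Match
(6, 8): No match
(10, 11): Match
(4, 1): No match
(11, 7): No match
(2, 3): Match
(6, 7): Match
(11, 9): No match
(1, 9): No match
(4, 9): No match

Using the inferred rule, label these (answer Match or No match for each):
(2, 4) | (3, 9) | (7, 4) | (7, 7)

The rule appears to be: |first − second| ≤ 1.
(2, 4): |2−4| = 2, fails the rule → No match. (3, 9): |3−9| = 6, fails the rule → No match. (7, 4): |7−4| = 3, fails the rule → No match. (7, 7): |7−7| = 0, qualifies → Match.

No match, No match, No match, Match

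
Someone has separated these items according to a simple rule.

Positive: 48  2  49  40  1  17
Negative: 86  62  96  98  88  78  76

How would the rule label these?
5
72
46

'Positive' ⟺ at most 49.
5 → 5 ≤ 49 → Positive.
72 → 72 > 49 → Negative.
46 → 46 ≤ 49 → Positive.

Positive, Negative, Positive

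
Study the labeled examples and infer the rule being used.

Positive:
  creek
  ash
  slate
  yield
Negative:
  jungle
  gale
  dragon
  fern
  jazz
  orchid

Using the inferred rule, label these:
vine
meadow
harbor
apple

Comparing the two groups points to one rule — odd length.
vine: length 4, doesn't qualify → Negative.
meadow: length 6, doesn't qualify → Negative.
harbor: length 6, doesn't qualify → Negative.
apple: length 5, checks out → Positive.

Negative, Negative, Negative, Positive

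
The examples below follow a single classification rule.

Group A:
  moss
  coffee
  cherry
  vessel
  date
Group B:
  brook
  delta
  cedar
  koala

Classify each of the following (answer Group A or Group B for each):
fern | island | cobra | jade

Group A, Group A, Group B, Group A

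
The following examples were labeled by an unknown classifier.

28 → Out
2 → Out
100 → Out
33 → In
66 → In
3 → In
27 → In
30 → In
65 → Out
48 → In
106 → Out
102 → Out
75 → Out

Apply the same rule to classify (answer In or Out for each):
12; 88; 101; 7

The pattern is that an item is 'In' exactly when: multiple of 3 AND at most 66.
In: 12, since 12 = 3·4, 12 ≤ 66.
Out: 88, since 88 = 3·29 + 1, 88 > 66.
Out: 101, since 101 = 3·33 + 2, 101 > 66.
Out: 7, since 7 = 3·2 + 1, 7 ≤ 66.

In, Out, Out, Out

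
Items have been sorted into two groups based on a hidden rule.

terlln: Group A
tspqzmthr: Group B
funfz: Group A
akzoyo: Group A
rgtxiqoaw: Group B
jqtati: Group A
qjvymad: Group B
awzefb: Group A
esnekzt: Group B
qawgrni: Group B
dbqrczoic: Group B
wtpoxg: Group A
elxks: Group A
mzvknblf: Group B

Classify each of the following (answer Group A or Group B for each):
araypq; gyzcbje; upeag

Group A, Group B, Group A

The rule appears to be: length ≤ 6.
Group A: araypq, since length 6. Group B: gyzcbje, since length 7. Group A: upeag, since length 5.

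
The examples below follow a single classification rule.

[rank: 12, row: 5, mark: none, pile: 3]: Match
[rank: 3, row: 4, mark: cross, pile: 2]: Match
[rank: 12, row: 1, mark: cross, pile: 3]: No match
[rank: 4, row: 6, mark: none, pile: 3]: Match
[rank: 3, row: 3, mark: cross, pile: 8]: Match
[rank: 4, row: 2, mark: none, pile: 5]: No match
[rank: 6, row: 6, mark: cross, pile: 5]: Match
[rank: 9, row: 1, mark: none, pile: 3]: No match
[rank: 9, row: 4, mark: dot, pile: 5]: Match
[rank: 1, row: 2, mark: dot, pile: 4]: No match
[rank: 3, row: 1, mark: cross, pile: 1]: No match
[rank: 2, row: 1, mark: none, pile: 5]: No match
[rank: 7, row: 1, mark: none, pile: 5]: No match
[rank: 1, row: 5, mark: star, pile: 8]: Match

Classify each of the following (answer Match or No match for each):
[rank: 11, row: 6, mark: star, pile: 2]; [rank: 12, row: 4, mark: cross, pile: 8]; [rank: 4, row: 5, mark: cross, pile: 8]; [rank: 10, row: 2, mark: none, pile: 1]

Match, Match, Match, No match

Every 'Match' example satisfies: row ≥ 3. None of the 'No match' examples do.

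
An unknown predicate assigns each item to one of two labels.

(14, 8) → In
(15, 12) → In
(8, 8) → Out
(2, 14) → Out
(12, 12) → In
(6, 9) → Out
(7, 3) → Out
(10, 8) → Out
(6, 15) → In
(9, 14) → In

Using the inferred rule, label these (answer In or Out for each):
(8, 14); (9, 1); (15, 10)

The classifier is using: sum ≥ 21.

In, Out, In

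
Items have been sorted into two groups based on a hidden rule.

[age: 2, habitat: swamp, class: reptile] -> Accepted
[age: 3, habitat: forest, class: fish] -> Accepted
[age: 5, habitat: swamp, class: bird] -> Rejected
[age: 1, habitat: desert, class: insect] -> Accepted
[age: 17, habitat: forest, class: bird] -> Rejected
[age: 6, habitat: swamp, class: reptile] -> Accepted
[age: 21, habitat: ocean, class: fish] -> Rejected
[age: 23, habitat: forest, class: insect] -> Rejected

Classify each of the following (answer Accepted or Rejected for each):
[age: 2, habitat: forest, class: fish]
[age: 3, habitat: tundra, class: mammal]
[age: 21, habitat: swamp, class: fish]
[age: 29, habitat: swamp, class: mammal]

Every 'Accepted' example satisfies: class is reptile OR age ≤ 3. None of the 'Rejected' examples do.
[age: 2, habitat: forest, class: fish]: class is fish, age = 2 — satisfies this, so Accepted.
[age: 3, habitat: tundra, class: mammal]: class is mammal, age = 3 — satisfies this, so Accepted.
[age: 21, habitat: swamp, class: fish]: class is fish, age = 21 — fails the rule, so Rejected.
[age: 29, habitat: swamp, class: mammal]: class is mammal, age = 29 — fails the rule, so Rejected.

Accepted, Accepted, Rejected, Rejected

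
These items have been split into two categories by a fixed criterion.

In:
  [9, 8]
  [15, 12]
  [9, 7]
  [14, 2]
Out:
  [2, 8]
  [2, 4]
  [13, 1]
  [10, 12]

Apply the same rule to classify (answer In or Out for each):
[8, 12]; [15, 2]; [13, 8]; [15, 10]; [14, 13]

One predicate separates the groups cleanly: first > second AND sum ≥ 16.
[8, 12]: Out (8 < 12, 8+12 = 20).
[15, 2]: In (15 > 2, 15+2 = 17).
[13, 8]: In (13 > 8, 13+8 = 21).
[15, 10]: In (15 > 10, 15+10 = 25).
[14, 13]: In (14 > 13, 14+13 = 27).

Out, In, In, In, In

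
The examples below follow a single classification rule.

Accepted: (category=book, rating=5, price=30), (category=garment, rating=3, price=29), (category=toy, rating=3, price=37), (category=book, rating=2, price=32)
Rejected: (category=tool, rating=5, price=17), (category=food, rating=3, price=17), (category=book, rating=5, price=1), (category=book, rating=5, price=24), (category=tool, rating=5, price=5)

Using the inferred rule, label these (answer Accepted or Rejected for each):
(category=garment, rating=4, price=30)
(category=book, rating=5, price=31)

The pattern is that an item is 'Accepted' exactly when: price ≥ 29.
(category=garment, rating=4, price=30) → price = 30 → Accepted. (category=book, rating=5, price=31) → price = 31 → Accepted.

Accepted, Accepted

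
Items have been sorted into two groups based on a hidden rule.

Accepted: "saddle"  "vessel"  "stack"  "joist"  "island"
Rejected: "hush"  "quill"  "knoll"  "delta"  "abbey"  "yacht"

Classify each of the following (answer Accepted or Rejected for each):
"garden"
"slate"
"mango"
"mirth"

The rule appears to be: length ≥ 5 AND contains 's'.
Rejected: "garden", since length 6, no 's'. Accepted: "slate", since length 5, has 's'. Rejected: "mango", since length 5, no 's'. Rejected: "mirth", since length 5, no 's'.

Rejected, Accepted, Rejected, Rejected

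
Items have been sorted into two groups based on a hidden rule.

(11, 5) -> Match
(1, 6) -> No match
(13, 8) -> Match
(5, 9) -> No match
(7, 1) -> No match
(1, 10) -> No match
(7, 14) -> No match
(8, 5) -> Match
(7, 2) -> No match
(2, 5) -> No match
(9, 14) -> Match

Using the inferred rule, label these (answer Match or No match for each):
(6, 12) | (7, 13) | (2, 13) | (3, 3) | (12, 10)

No match, No match, No match, No match, Match

The classifier is using: first ≥ 8.
(6, 12) — first 6, hence No match.
(7, 13) — first 7, hence No match.
(2, 13) — first 2, hence No match.
(3, 3) — first 3, hence No match.
(12, 10) — first 12, hence Match.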